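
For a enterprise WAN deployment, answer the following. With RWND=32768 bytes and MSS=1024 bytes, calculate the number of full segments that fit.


Given: RWND = 32768 bytes, MSS = 1024 bytes
Full segments = floor(RWND / MSS)
Full segments = floor(32768 / 1024)
Full segments = floor(32.0) = 32

32


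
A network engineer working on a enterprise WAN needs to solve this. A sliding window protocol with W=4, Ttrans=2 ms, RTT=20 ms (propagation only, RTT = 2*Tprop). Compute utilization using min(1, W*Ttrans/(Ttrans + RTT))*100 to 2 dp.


Given: W = 4, Ttrans = 2 ms, RTT = 20 ms (= 2 * Tprop, Tprop = 10 ms)
Cycle time = Ttrans + RTT = 2 + 20 = 22 ms (first packet sent until its ACK returns)
W * Ttrans = 4 * 2 = 8 ms of sending per cycle
W * Ttrans / (Ttrans + RTT) = 8 / 22 = 0.363636
U = min(1, 0.363636) = 0.363636
U% = 36.36%

36.36


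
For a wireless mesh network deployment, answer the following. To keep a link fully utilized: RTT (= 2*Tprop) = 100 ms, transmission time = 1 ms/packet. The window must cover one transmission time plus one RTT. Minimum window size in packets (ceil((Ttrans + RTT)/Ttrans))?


Given: Ttrans = 1 ms, RTT = 100 ms (= 2 * Tprop, Tprop = 50 ms)
Time until first ACK returns = Ttrans + RTT = 1 + 100 = 101 ms
Need W * Ttrans >= Ttrans + RTT  ->  W >= (Ttrans + RTT) / Ttrans
(Ttrans + RTT) / Ttrans = 101 / 1 = 101
W_min = ceil(101) = 101

101


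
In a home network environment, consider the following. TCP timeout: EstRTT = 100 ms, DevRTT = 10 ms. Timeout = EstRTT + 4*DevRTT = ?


Given: EstRTT = 100 ms, DevRTT = 10 ms
Timeout = EstRTT + 4 * DevRTT
4 * DevRTT = 4 * 10 = 40
Timeout = 100 + 40 = 140 ms

140


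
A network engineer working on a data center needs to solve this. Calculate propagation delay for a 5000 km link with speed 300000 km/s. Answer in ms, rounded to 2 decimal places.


Given: distance = 5000 km, speed = 300000 km/s
Delay = distance / speed = 5000 / 300000 seconds
Delay in ms = 5000 * 1000 / 300000
Delay = 16.6667 ms
Rounded to 2 dp = 16.67 ms

16.67


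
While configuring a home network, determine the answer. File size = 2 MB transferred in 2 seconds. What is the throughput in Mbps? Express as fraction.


Given: file = 2 MB, time = 2 s
File in Mb = 2 * 8 = 16 Mb
Throughput = 16 / 2 Mbps
Throughput = 8 Mbps

8


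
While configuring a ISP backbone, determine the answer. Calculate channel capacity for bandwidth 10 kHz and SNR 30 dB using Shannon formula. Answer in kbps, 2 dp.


Given: B = 10 kHz, SNR = 30 dB
SNR linear = 10^(30/10) = 1000
1 + SNR = 1001
log2(1001) = 9.9672262588
C = 10 * 1000 * 9.9672262588 = 99672.2626 bps
C = 99.672263 kbps -> 99.67 kbps (2 dp)

99.67


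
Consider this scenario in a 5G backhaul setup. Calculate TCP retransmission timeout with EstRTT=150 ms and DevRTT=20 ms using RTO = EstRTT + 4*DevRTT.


Given: EstRTT = 150 ms, DevRTT = 20 ms
Timeout = EstRTT + 4 * DevRTT
4 * DevRTT = 4 * 20 = 80
Timeout = 150 + 80 = 230 ms

230


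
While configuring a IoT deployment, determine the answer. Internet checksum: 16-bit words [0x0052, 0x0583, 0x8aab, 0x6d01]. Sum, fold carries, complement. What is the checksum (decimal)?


Given words: [0x0052, 0x0583, 0x8aab, 0x6d01]
Step 1: Sum all words
Raw sum = 82 + 1411 + 35499 + 27905 = 64897
One's complement = ~64897 & 0xFFFF = 638

638


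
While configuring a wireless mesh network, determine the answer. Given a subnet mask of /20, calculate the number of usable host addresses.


Given: subnet mask /20
Host bits = 32 - 20 = 12
Total addresses = 2^12 = 4096
Usable hosts = 4096 - 2 (network + broadcast) = 4094

4094


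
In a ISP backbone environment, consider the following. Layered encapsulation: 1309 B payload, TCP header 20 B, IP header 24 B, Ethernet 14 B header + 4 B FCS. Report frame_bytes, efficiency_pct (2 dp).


TCP segment = 1309 + 20 = 1329 B
IP packet = 1329 + 24 = 1353 B
Ethernet frame = 1353 + 14 + 4 = 1371 B
Efficiency = app / frame = 1309 / 1371 = 0.954778 = 95.4778% -> 95.48% (2 dp)

1371, 95.48


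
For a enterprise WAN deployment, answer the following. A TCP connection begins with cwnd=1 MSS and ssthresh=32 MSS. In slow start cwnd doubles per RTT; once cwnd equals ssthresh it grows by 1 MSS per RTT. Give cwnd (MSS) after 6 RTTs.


RTT 0: cwnd = 1 MSS (initial)
RTT 1: cwnd = 2 MSS (slow start, doubled)
RTT 2: cwnd = 4 MSS (slow start, doubled)
RTT 3: cwnd = 8 MSS (slow start, doubled)
RTT 4: cwnd = 16 MSS (slow start, doubled)
RTT 5: cwnd = 32 MSS (slow start, doubled)
RTT 6: cwnd = 33 MSS (congestion avoidance, +1)

33


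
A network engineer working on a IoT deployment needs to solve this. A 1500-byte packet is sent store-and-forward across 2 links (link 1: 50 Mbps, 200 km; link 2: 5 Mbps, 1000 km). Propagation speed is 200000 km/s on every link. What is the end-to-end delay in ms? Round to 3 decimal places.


Packet = 1500 bytes = 12000 bits. Store-and-forward: sum (t_trans + t_prop) per link.
Link 1: t_trans = 12000/(50*10^6) s = 0.2400 ms; t_prop = 200/200000 s = 1.0000 ms; subtotal = 1.2400 ms
Link 2: t_trans = 12000/(5*10^6) s = 2.4000 ms; t_prop = 1000/200000 s = 5.0000 ms; subtotal = 7.4000 ms
End-to-end = 1.2400 + 7.4000 = 8.6400 ms -> 8.640 ms (3 dp)

8.640


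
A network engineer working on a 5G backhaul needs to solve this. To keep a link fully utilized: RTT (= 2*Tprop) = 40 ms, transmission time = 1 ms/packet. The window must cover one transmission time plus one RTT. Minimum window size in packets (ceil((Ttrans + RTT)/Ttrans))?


Given: Ttrans = 1 ms, RTT = 40 ms (= 2 * Tprop, Tprop = 20 ms)
Time until first ACK returns = Ttrans + RTT = 1 + 40 = 41 ms
Need W * Ttrans >= Ttrans + RTT  ->  W >= (Ttrans + RTT) / Ttrans
(Ttrans + RTT) / Ttrans = 41 / 1 = 41
W_min = ceil(41) = 41

41


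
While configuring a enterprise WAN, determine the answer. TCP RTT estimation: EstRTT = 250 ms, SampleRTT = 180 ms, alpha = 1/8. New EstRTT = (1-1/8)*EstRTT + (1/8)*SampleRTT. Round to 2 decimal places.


Given: EstRTT = 250 ms, SampleRTT = 180 ms, alpha = 1/8
New EstRTT = (1 - alpha) * EstRTT + alpha * SampleRTT
(7/8) * 250 = 218.75
(1/8) * 180 = 22.5
New EstRTT = 218.75 + 22.5 = 241.25 ms -> 241.25 ms (2 dp)

241.25


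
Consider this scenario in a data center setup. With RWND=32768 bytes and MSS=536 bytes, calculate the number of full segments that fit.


Given: RWND = 32768 bytes, MSS = 536 bytes
Full segments = floor(RWND / MSS)
Full segments = floor(32768 / 536)
Full segments = floor(61.1343) = 61

61


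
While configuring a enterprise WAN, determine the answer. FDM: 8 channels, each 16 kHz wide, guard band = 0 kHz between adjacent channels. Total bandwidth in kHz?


Given: 8 channels, 16 kHz each, guard = 0 kHz
Channel bandwidth = 8 * 16 = 128 kHz
Guard bands = 7 gaps * 0 kHz = 0 kHz
Total = 128 + 0 = 128 kHz

128


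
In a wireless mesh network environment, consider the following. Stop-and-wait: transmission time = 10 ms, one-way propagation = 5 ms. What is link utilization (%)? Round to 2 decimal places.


Given: Ttrans = 10 ms, Tprop = 5 ms
RTT = 2 * Tprop = 2 * 5 = 10 ms
U = Ttrans / (Ttrans + RTT)
U = 10 / (10 + 10)
U = 10 / 20 = 0.5
U% = 50.00%

50.00


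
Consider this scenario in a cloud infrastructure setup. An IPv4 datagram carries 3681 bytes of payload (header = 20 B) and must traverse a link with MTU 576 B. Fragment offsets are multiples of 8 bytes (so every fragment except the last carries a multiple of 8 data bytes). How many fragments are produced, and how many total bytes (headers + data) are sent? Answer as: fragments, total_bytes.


Max data per non-final fragment = floor((MTU - header)/8)*8 = floor((576 - 20)/8)*8 = floor(556/8)*8 = 552 B
Final fragment needs no 8-byte alignment: it can carry up to MTU - header = 556 B
Non-final fragments needed = ceil((payload - 556) / 552) = ceil(3125/552) = ceil(5.6612) = 6
Number of fragments = 6 + 1 = 7
Fragment sizes (data): 6 * 552 B + 369 B (last, 369 <= 556 OK)
Total bytes sent = payload + n_frags * header = 3681 + 7*20 = 3681 + 140 = 3821 B

7, 3821


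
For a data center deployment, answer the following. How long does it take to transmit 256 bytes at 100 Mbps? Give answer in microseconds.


Given: packet = 256 bytes, bandwidth = 100 Mbps
Packet in bits = 256 * 8 = 2048 bits
Bandwidth = 100 * 10^6 = 100000000 bps
Time = 2048 / 100000000 seconds
Time in us = 2048 * 10^6 / 100000000 = 20.48

20.48


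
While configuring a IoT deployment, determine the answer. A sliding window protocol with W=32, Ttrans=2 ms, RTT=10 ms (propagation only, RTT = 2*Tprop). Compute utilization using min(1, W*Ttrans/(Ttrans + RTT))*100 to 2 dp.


Given: W = 32, Ttrans = 2 ms, RTT = 10 ms (= 2 * Tprop, Tprop = 5 ms)
Cycle time = Ttrans + RTT = 2 + 10 = 12 ms (first packet sent until its ACK returns)
W * Ttrans = 32 * 2 = 64 ms of sending per cycle
W * Ttrans / (Ttrans + RTT) = 64 / 12 = 5.333333
U = min(1, 5.333333) = 1.000000
U% = 100.00%

100.00


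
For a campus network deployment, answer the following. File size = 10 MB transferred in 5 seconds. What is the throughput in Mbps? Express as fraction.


Given: file = 10 MB, time = 5 s
File in Mb = 10 * 8 = 80 Mb
Throughput = 80 / 5 Mbps
Throughput = 16 Mbps

16


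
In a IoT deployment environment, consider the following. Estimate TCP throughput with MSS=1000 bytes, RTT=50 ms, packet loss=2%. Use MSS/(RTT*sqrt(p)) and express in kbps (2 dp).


Given: MSS = 1000 bytes, RTT = 50 ms, loss = 2%
RTT in seconds = 50 / 1000 = 0.05
Loss rate = 2% = 0.02
sqrt(loss) = sqrt(0.02) = 0.141421356237
Throughput (bytes/s) = 1000 / (0.05 * 0.141421356237) = 141421.3562
Throughput (kbps) = 141421.3562 * 8 / 1000 = 1131.370850 -> 1131.37 kbps (2 dp)

1131.37


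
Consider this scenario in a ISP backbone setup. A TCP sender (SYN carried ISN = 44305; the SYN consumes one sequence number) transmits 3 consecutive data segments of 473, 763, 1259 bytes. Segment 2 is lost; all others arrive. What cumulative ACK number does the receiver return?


SYN uses sequence number 44305; first data byte = ISN + 1 = 44306.
Segment 1: SEQ = 44306, len = 473 B, covers [44306, 44778]
Segment 2: SEQ = 44779, len = 763 B, covers [44779, 45541] [LOST]
Segment 3: SEQ = 45542, len = 1259 B, covers [45542, 46800]
In-order data received: bytes [44306, 44778] (segments 1..1).
Segment 2 missing -> gap begins at byte 44779; later segments buffered out of order.
Cumulative ACK = next expected in-order byte = 44306 + 473 = 44779

44779


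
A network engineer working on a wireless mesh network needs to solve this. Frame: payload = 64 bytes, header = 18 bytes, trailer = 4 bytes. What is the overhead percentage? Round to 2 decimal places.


Given: payload = 64 B, header = 18 B, trailer = 4 B
Overhead bytes = header + trailer = 18 + 4 = 22
Total frame = payload + overhead = 64 + 22 = 86
Overhead % = 22 / 86 * 100 = 25.5814% -> 25.58% (2 dp)

25.58


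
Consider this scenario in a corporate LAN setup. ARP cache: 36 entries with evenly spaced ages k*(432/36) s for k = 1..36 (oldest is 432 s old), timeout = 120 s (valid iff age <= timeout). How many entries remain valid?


Ages are k * 432/36 s for k = 1..36 (spacing = 12.0000 s).
Entry k is valid iff k * 432/36 <= 120 iff k <= 36 * 120 / 432 = 10.0000
n_valid = floor(10.0000) = 10
(n_stale = 36 - 10 = 26)

10


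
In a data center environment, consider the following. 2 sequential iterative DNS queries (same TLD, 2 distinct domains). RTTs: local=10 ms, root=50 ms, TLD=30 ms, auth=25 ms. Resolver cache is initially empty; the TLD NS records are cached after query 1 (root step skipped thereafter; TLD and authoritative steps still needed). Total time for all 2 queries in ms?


Lookup 1 (cold cache): local + root + TLD + auth = 10 + 50 + 30 + 25 = 115 ms
Lookups 2..2 (TLD NS cached -> skip root; new domain -> still ask TLD and auth): local + TLD + auth = 10 + 30 + 25 = 65 ms each
Remaining 1 lookups: 1 * 65 = 65 ms
Total = 115 + 65 = 180 ms

180


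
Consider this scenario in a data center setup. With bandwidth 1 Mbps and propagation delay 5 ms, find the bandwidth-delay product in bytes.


Given: bandwidth = 1 Mbps, delay = 5 ms
BDP in bits = 1 * 10^6 * 5 / 1000
BDP in bits = 5000
BDP in bytes = 5000 / 8 = 625

625


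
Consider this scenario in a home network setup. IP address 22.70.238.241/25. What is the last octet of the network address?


Given: IP = 22.70.238.241, prefix = /25
Subnet mask = 255.255.255.128
Last octet of IP: 241
Last octet of mask: 128
Network last octet = 241 AND 128 = 128

128


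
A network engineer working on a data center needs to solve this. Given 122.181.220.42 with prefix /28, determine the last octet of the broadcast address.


Given: IP = 122.181.220.42, prefix = /28
Host bits = 32 - 28 = 4
Network last octet = 42 AND mask = 32
Host part size = 2^4 - 1 = 15
Broadcast last octet = 32 OR 15 = 47

47


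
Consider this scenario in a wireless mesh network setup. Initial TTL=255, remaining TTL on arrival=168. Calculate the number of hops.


Given: initial TTL = 255, received TTL = 168
Hops = initial TTL - received TTL
Hops = 255 - 168 = 87

87


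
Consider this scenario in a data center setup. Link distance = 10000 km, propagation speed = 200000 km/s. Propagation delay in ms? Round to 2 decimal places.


Given: distance = 10000 km, speed = 200000 km/s
Delay = distance / speed = 10000 / 200000 seconds
Delay in ms = 10000 * 1000 / 200000
Delay = 50.0000 ms
Rounded to 2 dp = 50.00 ms

50.00


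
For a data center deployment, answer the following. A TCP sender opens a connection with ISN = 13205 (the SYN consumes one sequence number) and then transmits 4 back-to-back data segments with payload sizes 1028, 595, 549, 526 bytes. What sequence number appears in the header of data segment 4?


The SYN occupies sequence number ISN = 13205, so the first data byte is ISN + 1 = 13206.
SEQ of data segment i = (ISN + 1) + sum of payload sizes of segments 1..i-1.
Segment 1: SEQ = 13206, payload = 1028 bytes
Segment 2: SEQ = 14234, payload = 595 bytes
Segment 3: SEQ = 14829, payload = 549 bytes
Segment 4: SEQ = 15378, payload = 526 bytes
SEQ of segment 4 = 13206 + 1028 + 595 + 549 = 15378

15378


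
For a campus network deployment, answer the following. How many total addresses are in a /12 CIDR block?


Given: CIDR prefix /12
Host bits = 32 - 12 = 20
Total addresses = 2^20 = 1048576

1048576


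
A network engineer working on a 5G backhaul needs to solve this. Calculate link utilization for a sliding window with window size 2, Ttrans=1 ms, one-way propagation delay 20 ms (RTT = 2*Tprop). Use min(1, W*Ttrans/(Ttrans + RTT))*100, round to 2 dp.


Given: W = 2, Ttrans = 1 ms, RTT = 40 ms (= 2 * Tprop, Tprop = 20 ms)
Cycle time = Ttrans + RTT = 1 + 40 = 41 ms (first packet sent until its ACK returns)
W * Ttrans = 2 * 1 = 2 ms of sending per cycle
W * Ttrans / (Ttrans + RTT) = 2 / 41 = 0.048780
U = min(1, 0.048780) = 0.048780
U% = 4.88%

4.88


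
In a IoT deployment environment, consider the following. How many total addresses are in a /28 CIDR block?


Given: CIDR prefix /28
Host bits = 32 - 28 = 4
Total addresses = 2^4 = 16

16


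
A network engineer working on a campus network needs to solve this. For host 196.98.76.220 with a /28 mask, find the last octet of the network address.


Given: IP = 196.98.76.220, prefix = /28
Subnet mask = 255.255.255.240
Last octet of IP: 220
Last octet of mask: 240
Network last octet = 220 AND 240 = 208

208


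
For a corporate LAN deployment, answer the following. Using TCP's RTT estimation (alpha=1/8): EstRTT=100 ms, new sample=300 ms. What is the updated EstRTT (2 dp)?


Given: EstRTT = 100 ms, SampleRTT = 300 ms, alpha = 1/8
New EstRTT = (1 - alpha) * EstRTT + alpha * SampleRTT
(7/8) * 100 = 87.5
(1/8) * 300 = 37.5
New EstRTT = 87.5 + 37.5 = 125 ms -> 125.00 ms (2 dp)

125.00


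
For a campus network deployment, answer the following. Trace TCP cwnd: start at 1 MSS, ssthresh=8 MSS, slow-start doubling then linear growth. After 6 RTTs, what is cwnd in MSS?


RTT 0: cwnd = 1 MSS (initial)
RTT 1: cwnd = 2 MSS (slow start, doubled)
RTT 2: cwnd = 4 MSS (slow start, doubled)
RTT 3: cwnd = 8 MSS (slow start, doubled)
RTT 4: cwnd = 9 MSS (congestion avoidance, +1)
RTT 5: cwnd = 10 MSS (congestion avoidance, +1)
RTT 6: cwnd = 11 MSS (congestion avoidance, +1)

11


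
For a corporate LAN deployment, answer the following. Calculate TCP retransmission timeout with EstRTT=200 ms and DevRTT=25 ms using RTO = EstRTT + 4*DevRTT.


Given: EstRTT = 200 ms, DevRTT = 25 ms
Timeout = EstRTT + 4 * DevRTT
4 * DevRTT = 4 * 25 = 100
Timeout = 200 + 100 = 300 ms

300


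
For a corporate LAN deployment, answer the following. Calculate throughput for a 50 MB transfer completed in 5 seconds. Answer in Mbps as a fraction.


Given: file = 50 MB, time = 5 s
File in Mb = 50 * 8 = 400 Mb
Throughput = 400 / 5 Mbps
Throughput = 80 Mbps

80


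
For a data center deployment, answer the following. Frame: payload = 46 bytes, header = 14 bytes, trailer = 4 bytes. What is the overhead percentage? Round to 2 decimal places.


Given: payload = 46 B, header = 14 B, trailer = 4 B
Overhead bytes = header + trailer = 14 + 4 = 18
Total frame = payload + overhead = 46 + 18 = 64
Overhead % = 18 / 64 * 100 = 28.1250% -> 28.13% (2 dp)

28.13


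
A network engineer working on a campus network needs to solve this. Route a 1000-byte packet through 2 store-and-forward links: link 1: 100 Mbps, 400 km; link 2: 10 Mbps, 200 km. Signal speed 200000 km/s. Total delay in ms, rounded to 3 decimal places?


Packet = 1000 bytes = 8000 bits. Store-and-forward: sum (t_trans + t_prop) per link.
Link 1: t_trans = 8000/(100*10^6) s = 0.0800 ms; t_prop = 400/200000 s = 2.0000 ms; subtotal = 2.0800 ms
Link 2: t_trans = 8000/(10*10^6) s = 0.8000 ms; t_prop = 200/200000 s = 1.0000 ms; subtotal = 1.8000 ms
End-to-end = 2.0800 + 1.8000 = 3.8800 ms -> 3.880 ms (3 dp)

3.880


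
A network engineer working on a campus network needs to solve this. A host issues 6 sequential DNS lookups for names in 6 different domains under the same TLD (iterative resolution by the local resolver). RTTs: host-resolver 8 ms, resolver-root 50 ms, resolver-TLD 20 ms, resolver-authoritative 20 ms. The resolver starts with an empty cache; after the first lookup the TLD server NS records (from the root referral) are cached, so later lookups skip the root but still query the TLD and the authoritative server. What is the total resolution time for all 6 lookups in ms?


Lookup 1 (cold cache): local + root + TLD + auth = 8 + 50 + 20 + 20 = 98 ms
Lookups 2..6 (TLD NS cached -> skip root; new domain -> still ask TLD and auth): local + TLD + auth = 8 + 20 + 20 = 48 ms each
Remaining 5 lookups: 5 * 48 = 240 ms
Total = 98 + 240 = 338 ms

338


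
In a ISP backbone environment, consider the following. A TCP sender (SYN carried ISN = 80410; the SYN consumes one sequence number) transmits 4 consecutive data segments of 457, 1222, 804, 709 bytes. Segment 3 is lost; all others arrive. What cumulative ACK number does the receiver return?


SYN uses sequence number 80410; first data byte = ISN + 1 = 80411.
Segment 1: SEQ = 80411, len = 457 B, covers [80411, 80867]
Segment 2: SEQ = 80868, len = 1222 B, covers [80868, 82089]
Segment 3: SEQ = 82090, len = 804 B, covers [82090, 82893] [LOST]
Segment 4: SEQ = 82894, len = 709 B, covers [82894, 83602]
In-order data received: bytes [80411, 82089] (segments 1..2).
Segment 3 missing -> gap begins at byte 82090; later segments buffered out of order.
Cumulative ACK = next expected in-order byte = 80411 + 457 + 1222 = 82090

82090


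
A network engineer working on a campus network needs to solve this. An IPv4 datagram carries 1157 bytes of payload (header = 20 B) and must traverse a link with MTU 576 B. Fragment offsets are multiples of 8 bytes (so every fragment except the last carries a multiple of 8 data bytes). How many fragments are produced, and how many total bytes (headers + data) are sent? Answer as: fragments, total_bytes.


Max data per non-final fragment = floor((MTU - header)/8)*8 = floor((576 - 20)/8)*8 = floor(556/8)*8 = 552 B
Final fragment needs no 8-byte alignment: it can carry up to MTU - header = 556 B
Non-final fragments needed = ceil((payload - 556) / 552) = ceil(601/552) = ceil(1.0888) = 2
Number of fragments = 2 + 1 = 3
Fragment sizes (data): 2 * 552 B + 53 B (last, 53 <= 556 OK)
Total bytes sent = payload + n_frags * header = 1157 + 3*20 = 1157 + 60 = 1217 B

3, 1217


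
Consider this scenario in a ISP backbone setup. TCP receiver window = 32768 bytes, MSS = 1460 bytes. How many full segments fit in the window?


Given: RWND = 32768 bytes, MSS = 1460 bytes
Full segments = floor(RWND / MSS)
Full segments = floor(32768 / 1460)
Full segments = floor(22.4438) = 22

22


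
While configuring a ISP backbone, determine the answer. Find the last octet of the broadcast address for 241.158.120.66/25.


Given: IP = 241.158.120.66, prefix = /25
Host bits = 32 - 25 = 7
Network last octet = 66 AND mask = 0
Host part size = 2^7 - 1 = 127
Broadcast last octet = 0 OR 127 = 127

127


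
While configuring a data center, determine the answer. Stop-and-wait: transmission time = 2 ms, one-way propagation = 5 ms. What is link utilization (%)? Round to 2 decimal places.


Given: Ttrans = 2 ms, Tprop = 5 ms
RTT = 2 * Tprop = 2 * 5 = 10 ms
U = Ttrans / (Ttrans + RTT)
U = 2 / (2 + 10)
U = 2 / 12 = 0.166667
U% = 16.67%

16.67


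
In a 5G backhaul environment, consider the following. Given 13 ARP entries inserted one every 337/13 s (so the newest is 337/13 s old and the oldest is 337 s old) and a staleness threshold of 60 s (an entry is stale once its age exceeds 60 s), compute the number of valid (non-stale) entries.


Ages are k * 337/13 s for k = 1..13 (spacing = 25.9231 s).
Entry k is valid iff k * 337/13 <= 60 iff k <= 13 * 60 / 337 = 2.3145
n_valid = floor(2.3145) = 2
(n_stale = 13 - 2 = 11)

2


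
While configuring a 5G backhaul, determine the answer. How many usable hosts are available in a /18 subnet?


Given: subnet mask /18
Host bits = 32 - 18 = 14
Total addresses = 2^14 = 16384
Usable hosts = 16384 - 2 (network + broadcast) = 16382

16382


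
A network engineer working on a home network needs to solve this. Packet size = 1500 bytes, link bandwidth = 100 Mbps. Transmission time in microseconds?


Given: packet = 1500 bytes, bandwidth = 100 Mbps
Packet in bits = 1500 * 8 = 12000 bits
Bandwidth = 100 * 10^6 = 100000000 bps
Time = 12000 / 100000000 seconds
Time in us = 12000 * 10^6 / 100000000 = 120

120


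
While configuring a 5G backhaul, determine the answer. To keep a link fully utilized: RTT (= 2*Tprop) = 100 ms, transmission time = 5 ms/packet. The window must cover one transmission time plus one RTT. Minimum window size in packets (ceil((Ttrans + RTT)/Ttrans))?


Given: Ttrans = 5 ms, RTT = 100 ms (= 2 * Tprop, Tprop = 50 ms)
Time until first ACK returns = Ttrans + RTT = 5 + 100 = 105 ms
Need W * Ttrans >= Ttrans + RTT  ->  W >= (Ttrans + RTT) / Ttrans
(Ttrans + RTT) / Ttrans = 105 / 5 = 21
W_min = ceil(21) = 21

21


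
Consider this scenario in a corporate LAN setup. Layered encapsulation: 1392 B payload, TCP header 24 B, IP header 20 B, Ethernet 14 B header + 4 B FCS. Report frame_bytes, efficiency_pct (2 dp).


TCP segment = 1392 + 24 = 1416 B
IP packet = 1416 + 20 = 1436 B
Ethernet frame = 1436 + 14 + 4 = 1454 B
Efficiency = app / frame = 1392 / 1454 = 0.957359 = 95.7359% -> 95.74% (2 dp)

1454, 95.74


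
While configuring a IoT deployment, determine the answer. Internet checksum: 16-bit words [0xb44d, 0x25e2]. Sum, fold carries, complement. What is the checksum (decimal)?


Given words: [0xb44d, 0x25e2]
Step 1: Sum all words
Raw sum = 46157 + 9698 = 55855
One's complement = ~55855 & 0xFFFF = 9680

9680


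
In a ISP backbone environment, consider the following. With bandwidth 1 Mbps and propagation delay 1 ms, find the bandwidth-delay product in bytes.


Given: bandwidth = 1 Mbps, delay = 1 ms
BDP in bits = 1 * 10^6 * 1 / 1000
BDP in bits = 1000
BDP in bytes = 1000 / 8 = 125

125


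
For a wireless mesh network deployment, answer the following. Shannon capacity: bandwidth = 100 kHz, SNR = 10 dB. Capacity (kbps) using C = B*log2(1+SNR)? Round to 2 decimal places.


Given: B = 100 kHz, SNR = 10 dB
SNR linear = 10^(10/10) = 10
1 + SNR = 11
log2(11) = 3.4594316186
C = 100 * 1000 * 3.4594316186 = 345943.1619 bps
C = 345.943162 kbps -> 345.94 kbps (2 dp)

345.94


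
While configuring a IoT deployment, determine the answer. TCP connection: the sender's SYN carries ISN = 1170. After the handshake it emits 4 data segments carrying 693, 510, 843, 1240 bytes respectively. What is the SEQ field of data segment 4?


The SYN occupies sequence number ISN = 1170, so the first data byte is ISN + 1 = 1171.
SEQ of data segment i = (ISN + 1) + sum of payload sizes of segments 1..i-1.
Segment 1: SEQ = 1171, payload = 693 bytes
Segment 2: SEQ = 1864, payload = 510 bytes
Segment 3: SEQ = 2374, payload = 843 bytes
Segment 4: SEQ = 3217, payload = 1240 bytes
SEQ of segment 4 = 1171 + 693 + 510 + 843 = 3217

3217


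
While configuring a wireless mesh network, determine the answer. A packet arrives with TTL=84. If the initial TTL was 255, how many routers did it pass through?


Given: initial TTL = 255, received TTL = 84
Hops = initial TTL - received TTL
Hops = 255 - 84 = 171

171


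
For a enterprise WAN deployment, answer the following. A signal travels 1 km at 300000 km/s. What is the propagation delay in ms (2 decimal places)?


Given: distance = 1 km, speed = 300000 km/s
Delay = distance / speed = 1 / 300000 seconds
Delay in ms = 1 * 1000 / 300000
Delay = 0.0033 ms
Rounded to 2 dp = 0.00 ms

0.00


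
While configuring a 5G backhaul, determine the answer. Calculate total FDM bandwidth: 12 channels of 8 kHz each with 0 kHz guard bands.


Given: 12 channels, 8 kHz each, guard = 0 kHz
Channel bandwidth = 12 * 8 = 96 kHz
Guard bands = 11 gaps * 0 kHz = 0 kHz
Total = 96 + 0 = 96 kHz

96


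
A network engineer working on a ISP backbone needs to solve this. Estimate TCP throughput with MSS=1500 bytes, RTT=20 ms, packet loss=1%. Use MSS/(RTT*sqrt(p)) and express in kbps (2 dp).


Given: MSS = 1500 bytes, RTT = 20 ms, loss = 1%
RTT in seconds = 20 / 1000 = 0.02
Loss rate = 1% = 0.01
sqrt(loss) = sqrt(0.01) = 0.1
Throughput (bytes/s) = 1500 / (0.02 * 0.1) = 750000.0000
Throughput (kbps) = 750000.0000 * 8 / 1000 = 6000.000000 -> 6000.00 kbps (2 dp)

6000.00


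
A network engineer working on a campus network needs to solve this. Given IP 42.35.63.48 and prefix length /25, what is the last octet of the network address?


Given: IP = 42.35.63.48, prefix = /25
Subnet mask = 255.255.255.128
Last octet of IP: 48
Last octet of mask: 128
Network last octet = 48 AND 128 = 0

0


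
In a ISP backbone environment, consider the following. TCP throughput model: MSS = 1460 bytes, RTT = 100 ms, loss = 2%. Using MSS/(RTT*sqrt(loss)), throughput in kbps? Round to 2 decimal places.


Given: MSS = 1460 bytes, RTT = 100 ms, loss = 2%
RTT in seconds = 100 / 1000 = 0.1
Loss rate = 2% = 0.02
sqrt(loss) = sqrt(0.02) = 0.141421356237
Throughput (bytes/s) = 1460 / (0.1 * 0.141421356237) = 103237.5901
Throughput (kbps) = 103237.5901 * 8 / 1000 = 825.900720 -> 825.90 kbps (2 dp)

825.90


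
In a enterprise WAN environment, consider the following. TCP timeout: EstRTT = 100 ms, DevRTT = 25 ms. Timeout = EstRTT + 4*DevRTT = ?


Given: EstRTT = 100 ms, DevRTT = 25 ms
Timeout = EstRTT + 4 * DevRTT
4 * DevRTT = 4 * 25 = 100
Timeout = 100 + 100 = 200 ms

200


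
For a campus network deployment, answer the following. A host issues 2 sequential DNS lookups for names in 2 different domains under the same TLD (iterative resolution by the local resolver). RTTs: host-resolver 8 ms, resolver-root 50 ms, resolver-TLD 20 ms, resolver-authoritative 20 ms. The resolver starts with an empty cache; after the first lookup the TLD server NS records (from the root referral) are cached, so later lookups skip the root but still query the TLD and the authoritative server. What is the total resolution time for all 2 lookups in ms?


Lookup 1 (cold cache): local + root + TLD + auth = 8 + 50 + 20 + 20 = 98 ms
Lookups 2..2 (TLD NS cached -> skip root; new domain -> still ask TLD and auth): local + TLD + auth = 8 + 20 + 20 = 48 ms each
Remaining 1 lookups: 1 * 48 = 48 ms
Total = 98 + 48 = 146 ms

146


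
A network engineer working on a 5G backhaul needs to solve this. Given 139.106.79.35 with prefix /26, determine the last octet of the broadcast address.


Given: IP = 139.106.79.35, prefix = /26
Host bits = 32 - 26 = 6
Network last octet = 35 AND mask = 0
Host part size = 2^6 - 1 = 63
Broadcast last octet = 0 OR 63 = 63

63


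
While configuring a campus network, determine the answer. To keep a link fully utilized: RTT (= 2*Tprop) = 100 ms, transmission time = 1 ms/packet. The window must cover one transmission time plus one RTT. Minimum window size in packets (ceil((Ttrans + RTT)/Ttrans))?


Given: Ttrans = 1 ms, RTT = 100 ms (= 2 * Tprop, Tprop = 50 ms)
Time until first ACK returns = Ttrans + RTT = 1 + 100 = 101 ms
Need W * Ttrans >= Ttrans + RTT  ->  W >= (Ttrans + RTT) / Ttrans
(Ttrans + RTT) / Ttrans = 101 / 1 = 101
W_min = ceil(101) = 101

101


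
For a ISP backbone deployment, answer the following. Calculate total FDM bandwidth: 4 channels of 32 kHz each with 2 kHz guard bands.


Given: 4 channels, 32 kHz each, guard = 2 kHz
Channel bandwidth = 4 * 32 = 128 kHz
Guard bands = 3 gaps * 2 kHz = 6 kHz
Total = 128 + 6 = 134 kHz

134


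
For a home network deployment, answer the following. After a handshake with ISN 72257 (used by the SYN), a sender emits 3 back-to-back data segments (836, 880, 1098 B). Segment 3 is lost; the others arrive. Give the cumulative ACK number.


SYN uses sequence number 72257; first data byte = ISN + 1 = 72258.
Segment 1: SEQ = 72258, len = 836 B, covers [72258, 73093]
Segment 2: SEQ = 73094, len = 880 B, covers [73094, 73973]
Segment 3: SEQ = 73974, len = 1098 B, covers [73974, 75071] [LOST]
In-order data received: bytes [72258, 73973] (segments 1..2).
Segment 3 missing -> gap begins at byte 73974.
Cumulative ACK = next expected in-order byte = 72258 + 836 + 880 = 73974

73974


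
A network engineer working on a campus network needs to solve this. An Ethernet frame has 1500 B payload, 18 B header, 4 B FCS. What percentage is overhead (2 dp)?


Given: payload = 1500 B, header = 18 B, trailer = 4 B
Overhead bytes = header + trailer = 18 + 4 = 22
Total frame = payload + overhead = 1500 + 22 = 1522
Overhead % = 22 / 1522 * 100 = 1.4455% -> 1.45% (2 dp)

1.45


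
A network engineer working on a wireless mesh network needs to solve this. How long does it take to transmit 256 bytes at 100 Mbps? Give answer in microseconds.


Given: packet = 256 bytes, bandwidth = 100 Mbps
Packet in bits = 256 * 8 = 2048 bits
Bandwidth = 100 * 10^6 = 100000000 bps
Time = 2048 / 100000000 seconds
Time in us = 2048 * 10^6 / 100000000 = 20.48

20.48


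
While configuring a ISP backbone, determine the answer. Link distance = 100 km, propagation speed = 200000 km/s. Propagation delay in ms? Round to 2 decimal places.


Given: distance = 100 km, speed = 200000 km/s
Delay = distance / speed = 100 / 200000 seconds
Delay in ms = 100 * 1000 / 200000
Delay = 0.5000 ms
Rounded to 2 dp = 0.50 ms

0.50


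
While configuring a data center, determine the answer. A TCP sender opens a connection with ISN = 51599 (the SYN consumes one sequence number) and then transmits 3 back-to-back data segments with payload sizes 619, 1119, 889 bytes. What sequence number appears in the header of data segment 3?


The SYN occupies sequence number ISN = 51599, so the first data byte is ISN + 1 = 51600.
SEQ of data segment i = (ISN + 1) + sum of payload sizes of segments 1..i-1.
Segment 1: SEQ = 51600, payload = 619 bytes
Segment 2: SEQ = 52219, payload = 1119 bytes
Segment 3: SEQ = 53338, payload = 889 bytes
SEQ of segment 3 = 51600 + 619 + 1119 = 53338

53338


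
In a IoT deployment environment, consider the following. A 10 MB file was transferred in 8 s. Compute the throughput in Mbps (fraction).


Given: file = 10 MB, time = 8 s
File in Mb = 10 * 8 = 80 Mb
Throughput = 80 / 8 Mbps
Throughput = 10 Mbps

10


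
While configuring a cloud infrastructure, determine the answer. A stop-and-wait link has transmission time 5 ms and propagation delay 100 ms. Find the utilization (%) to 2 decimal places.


Given: Ttrans = 5 ms, Tprop = 100 ms
RTT = 2 * Tprop = 2 * 100 = 200 ms
U = Ttrans / (Ttrans + RTT)
U = 5 / (5 + 200)
U = 5 / 205 = 0.02439
U% = 2.44%

2.44


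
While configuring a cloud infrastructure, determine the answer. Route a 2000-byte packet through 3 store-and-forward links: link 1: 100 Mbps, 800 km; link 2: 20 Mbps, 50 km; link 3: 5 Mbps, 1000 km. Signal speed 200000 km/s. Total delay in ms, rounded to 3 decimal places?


Packet = 2000 bytes = 16000 bits. Store-and-forward: sum (t_trans + t_prop) per link.
Link 1: t_trans = 16000/(100*10^6) s = 0.1600 ms; t_prop = 800/200000 s = 4.0000 ms; subtotal = 4.1600 ms
Link 2: t_trans = 16000/(20*10^6) s = 0.8000 ms; t_prop = 50/200000 s = 0.2500 ms; subtotal = 1.0500 ms
Link 3: t_trans = 16000/(5*10^6) s = 3.2000 ms; t_prop = 1000/200000 s = 5.0000 ms; subtotal = 8.2000 ms
End-to-end = 4.1600 + 1.0500 + 8.2000 = 13.4100 ms -> 13.410 ms (3 dp)

13.410


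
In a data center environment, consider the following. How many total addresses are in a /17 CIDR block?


Given: CIDR prefix /17
Host bits = 32 - 17 = 15
Total addresses = 2^15 = 32768

32768


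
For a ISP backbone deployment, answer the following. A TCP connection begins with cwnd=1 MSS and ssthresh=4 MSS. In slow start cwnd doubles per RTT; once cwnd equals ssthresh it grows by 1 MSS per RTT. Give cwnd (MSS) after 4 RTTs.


RTT 0: cwnd = 1 MSS (initial)
RTT 1: cwnd = 2 MSS (slow start, doubled)
RTT 2: cwnd = 4 MSS (slow start, doubled)
RTT 3: cwnd = 5 MSS (congestion avoidance, +1)
RTT 4: cwnd = 6 MSS (congestion avoidance, +1)

6


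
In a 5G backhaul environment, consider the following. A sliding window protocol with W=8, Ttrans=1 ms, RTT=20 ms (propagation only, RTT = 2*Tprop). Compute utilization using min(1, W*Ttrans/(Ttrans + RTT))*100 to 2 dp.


Given: W = 8, Ttrans = 1 ms, RTT = 20 ms (= 2 * Tprop, Tprop = 10 ms)
Cycle time = Ttrans + RTT = 1 + 20 = 21 ms (first packet sent until its ACK returns)
W * Ttrans = 8 * 1 = 8 ms of sending per cycle
W * Ttrans / (Ttrans + RTT) = 8 / 21 = 0.380952
U = min(1, 0.380952) = 0.380952
U% = 38.10%

38.10


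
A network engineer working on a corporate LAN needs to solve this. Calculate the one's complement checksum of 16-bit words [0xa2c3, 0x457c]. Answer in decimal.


Given words: [0xa2c3, 0x457c]
Step 1: Sum all words
Raw sum = 41667 + 17788 = 59455
One's complement = ~59455 & 0xFFFF = 6080

6080


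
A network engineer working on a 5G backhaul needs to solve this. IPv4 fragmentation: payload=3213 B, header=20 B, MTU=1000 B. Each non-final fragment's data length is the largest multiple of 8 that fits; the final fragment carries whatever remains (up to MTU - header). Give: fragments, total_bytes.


Max data per non-final fragment = floor((MTU - header)/8)*8 = floor((1000 - 20)/8)*8 = floor(980/8)*8 = 976 B
Final fragment needs no 8-byte alignment: it can carry up to MTU - header = 980 B
Non-final fragments needed = ceil((payload - 980) / 976) = ceil(2233/976) = ceil(2.2879) = 3
Number of fragments = 3 + 1 = 4
Fragment sizes (data): 3 * 976 B + 285 B (last, 285 <= 980 OK)
Total bytes sent = payload + n_frags * header = 3213 + 4*20 = 3213 + 80 = 3293 B

4, 3293


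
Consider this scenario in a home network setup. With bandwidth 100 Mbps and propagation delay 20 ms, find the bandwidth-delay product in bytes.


Given: bandwidth = 100 Mbps, delay = 20 ms
BDP in bits = 100 * 10^6 * 20 / 1000
BDP in bits = 2000000
BDP in bytes = 2000000 / 8 = 250000

250000


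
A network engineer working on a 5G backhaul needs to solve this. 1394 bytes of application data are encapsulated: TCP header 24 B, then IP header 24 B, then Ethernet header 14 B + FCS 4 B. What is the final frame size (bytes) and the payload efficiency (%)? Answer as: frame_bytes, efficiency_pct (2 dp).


TCP segment = 1394 + 24 = 1418 B
IP packet = 1418 + 24 = 1442 B
Ethernet frame = 1442 + 14 + 4 = 1460 B
Efficiency = app / frame = 1394 / 1460 = 0.954795 = 95.4795% -> 95.48% (2 dp)

1460, 95.48


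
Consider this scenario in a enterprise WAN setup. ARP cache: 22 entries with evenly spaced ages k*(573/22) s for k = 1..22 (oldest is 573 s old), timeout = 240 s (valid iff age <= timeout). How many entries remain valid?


Ages are k * 573/22 s for k = 1..22 (spacing = 26.0455 s).
Entry k is valid iff k * 573/22 <= 240 iff k <= 22 * 240 / 573 = 9.2147
n_valid = floor(9.2147) = 9
(n_stale = 22 - 9 = 13)

9


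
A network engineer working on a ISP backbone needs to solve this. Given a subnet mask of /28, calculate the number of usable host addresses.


Given: subnet mask /28
Host bits = 32 - 28 = 4
Total addresses = 2^4 = 16
Usable hosts = 16 - 2 (network + broadcast) = 14

14


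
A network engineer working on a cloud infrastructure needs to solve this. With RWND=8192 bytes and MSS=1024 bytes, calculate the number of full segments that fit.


Given: RWND = 8192 bytes, MSS = 1024 bytes
Full segments = floor(RWND / MSS)
Full segments = floor(8192 / 1024)
Full segments = floor(8.0) = 8

8


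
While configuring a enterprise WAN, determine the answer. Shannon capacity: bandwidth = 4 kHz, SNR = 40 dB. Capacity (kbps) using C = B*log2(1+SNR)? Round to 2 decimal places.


Given: B = 4 kHz, SNR = 40 dB
SNR linear = 10^(40/10) = 10000
1 + SNR = 10001
log2(10001) = 13.2878566418
C = 4 * 1000 * 13.2878566418 = 53151.4266 bps
C = 53.151427 kbps -> 53.15 kbps (2 dp)

53.15


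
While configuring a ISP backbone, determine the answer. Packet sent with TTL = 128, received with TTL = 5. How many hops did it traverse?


Given: initial TTL = 128, received TTL = 5
Hops = initial TTL - received TTL
Hops = 128 - 5 = 123

123


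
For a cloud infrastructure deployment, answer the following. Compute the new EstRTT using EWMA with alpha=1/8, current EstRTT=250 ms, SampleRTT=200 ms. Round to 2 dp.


Given: EstRTT = 250 ms, SampleRTT = 200 ms, alpha = 1/8
New EstRTT = (1 - alpha) * EstRTT + alpha * SampleRTT
(7/8) * 250 = 218.75
(1/8) * 200 = 25
New EstRTT = 218.75 + 25 = 243.75 ms -> 243.75 ms (2 dp)

243.75


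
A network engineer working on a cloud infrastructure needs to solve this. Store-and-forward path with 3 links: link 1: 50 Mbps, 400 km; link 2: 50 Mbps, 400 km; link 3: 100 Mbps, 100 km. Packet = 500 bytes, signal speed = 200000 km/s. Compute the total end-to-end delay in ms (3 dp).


Packet = 500 bytes = 4000 bits. Store-and-forward: sum (t_trans + t_prop) per link.
Link 1: t_trans = 4000/(50*10^6) s = 0.0800 ms; t_prop = 400/200000 s = 2.0000 ms; subtotal = 2.0800 ms
Link 2: t_trans = 4000/(50*10^6) s = 0.0800 ms; t_prop = 400/200000 s = 2.0000 ms; subtotal = 2.0800 ms
Link 3: t_trans = 4000/(100*10^6) s = 0.0400 ms; t_prop = 100/200000 s = 0.5000 ms; subtotal = 0.5400 ms
End-to-end = 2.0800 + 2.0800 + 0.5400 = 4.7000 ms -> 4.700 ms (3 dp)

4.700


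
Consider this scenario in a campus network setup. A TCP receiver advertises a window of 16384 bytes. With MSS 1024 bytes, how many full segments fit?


Given: RWND = 16384 bytes, MSS = 1024 bytes
Full segments = floor(RWND / MSS)
Full segments = floor(16384 / 1024)
Full segments = floor(16.0) = 16

16


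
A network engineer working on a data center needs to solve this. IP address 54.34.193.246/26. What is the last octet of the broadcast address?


Given: IP = 54.34.193.246, prefix = /26
Host bits = 32 - 26 = 6
Network last octet = 246 AND mask = 192
Host part size = 2^6 - 1 = 63
Broadcast last octet = 192 OR 63 = 255

255


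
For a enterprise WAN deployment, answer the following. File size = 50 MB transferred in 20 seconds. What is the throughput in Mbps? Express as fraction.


Given: file = 50 MB, time = 20 s
File in Mb = 50 * 8 = 400 Mb
Throughput = 400 / 20 Mbps
Throughput = 20 Mbps

20
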